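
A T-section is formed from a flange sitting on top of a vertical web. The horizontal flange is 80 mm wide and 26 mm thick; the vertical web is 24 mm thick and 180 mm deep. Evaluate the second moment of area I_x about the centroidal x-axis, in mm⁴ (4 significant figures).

Decompose the section into non-overlapping parts with the origin at the bottom-left of its bounding rectangle.
Flange: 80 × 26, A = 2 080 mm², y = 193 mm, Ī = 117 173 mm⁴.
Web: 24 × 180, A = 4 320 mm², y = 90 mm, Ī = 11 664 000 mm⁴.
Centroid: ȳ = ΣA·y / ΣA = 123.475 mm.
Transfer each piece to the centroidal x-axis using Ī + A·d² with d = y − 123.475:
  flange: d = 69.525 mm → contributes +10 171 323 mm⁴
  web: d = -33.475 mm → contributes +16 504 887 mm⁴
Total I = 26 676 209 mm⁴.

I_x ≈ 2.668 × 10⁷ mm⁴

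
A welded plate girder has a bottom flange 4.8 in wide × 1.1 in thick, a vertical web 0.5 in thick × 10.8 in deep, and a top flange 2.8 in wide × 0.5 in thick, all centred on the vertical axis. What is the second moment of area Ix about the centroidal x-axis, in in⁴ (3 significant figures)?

Break the section into simple shapes (no overlaps), measuring from the bottom-left corner of the bounding box.
Bottom plate: 4.8 × 1.1, A = 5.28 in², y = 0.55 in, Ī = 0.5324 in⁴.
Web plate: 0.5 × 10.8, A = 5.4 in², y = 6.5 in, Ī = 52.488 in⁴.
Top plate: 2.8 × 0.5, A = 1.4 in², y = 12.15 in, Ī = 0.029167 in⁴.
Centroid: ȳ = ΣA·y / ΣA = 4.5541 in.
Transfer each piece to the centroidal x-axis using Ī + A·d² with d = y − 4.5541:
  bottom plate: d = -4.0041 in → contributes +85.187 in⁴
  web plate: d = 1.9459 in → contributes +72.934 in⁴
  top plate: d = 7.5959 in → contributes +80.805 in⁴
Total I = 238.93 in⁴.

Ix ≈ 239 in⁴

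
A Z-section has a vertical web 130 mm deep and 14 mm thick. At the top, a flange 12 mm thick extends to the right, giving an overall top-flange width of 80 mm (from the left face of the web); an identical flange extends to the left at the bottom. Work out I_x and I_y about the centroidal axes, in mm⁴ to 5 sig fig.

Decompose the section into non-overlapping parts with the origin at the bottom-left of its bounding rectangle.
Web: 14 × 130, A = 1 820 mm², y = 65 mm, Ī = 2 563 167 mm⁴.
Top flange (beyond web): 66 × 12, A = 792 mm², y = 124 mm, Ī = 9 504 mm⁴.
Bottom flange (beyond web): 66 × 12, A = 792 mm², y = 6 mm, Ī = 9 504 mm⁴.
Centroid: ȳ = ΣA·y / ΣA = 65 mm.
Transfer each piece to the centroidal x-axis using Ī + A·d² with d = y − 65:
  web: d = 0 mm → contributes +2 563 167 mm⁴
  top flange (beyond web): d = 59 mm → contributes +2 766 456 mm⁴
  bottom flange (beyond web): d = -59 mm → contributes +2 766 456 mm⁴
Total I = 8 096 079 mm⁴.
For the y-axis: x̄ = 73 mm.
Repeating about the centroidal y-axis gives I_y = 3 139 119 mm⁴.

I_x ≈ 8.0961 × 10⁶ mm⁴, I_y ≈ 3.1391 × 10⁶ mm⁴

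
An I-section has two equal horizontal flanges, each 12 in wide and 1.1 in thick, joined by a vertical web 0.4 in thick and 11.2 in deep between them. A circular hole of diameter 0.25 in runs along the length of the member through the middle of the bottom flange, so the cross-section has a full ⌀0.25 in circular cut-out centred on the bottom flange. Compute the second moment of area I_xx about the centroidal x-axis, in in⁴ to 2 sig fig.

Break the section into simple shapes (no overlaps), measuring from the bottom-left corner of the bounding box.
Bottom flange: 12 × 1.1, A = 13.2 in², y = 0.55 in, Ī = 1.331 in⁴.
Web: 0.4 × 11.2, A = 4.48 in², y = 6.7 in, Ī = 46.83 in⁴.
Top flange: 12 × 1.1, A = 13.2 in², y = 12.85 in, Ī = 1.331 in⁴.
Hole (subtracted): ⌀0.25, A = 0.04909 in², y = 0.55 in, Ī = 0.0001917 in⁴.
Centroid: ȳ = ΣA·y / ΣA = 6.71 in.
Transfer each piece to the centroidal x-axis using Ī + A·d² with d = y − 6.71:
  bottom flange: d = -6.16 in → contributes +502.2 in⁴
  web: d = -0.009792 in → contributes +46.83 in⁴
  top flange: d = 6.14 in → contributes +499 in⁴
  hole: d = -6.16 in → contributes −1.863 in⁴
Total I = 1 046 in⁴.

I_xx ≈ 1000 in⁴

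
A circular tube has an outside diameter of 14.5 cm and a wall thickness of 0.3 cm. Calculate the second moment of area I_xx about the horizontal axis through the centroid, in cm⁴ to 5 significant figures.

I_xx ≈ 337.47 cm⁴

Decompose the section into non-overlapping parts with the origin at the bottom-left of its bounding rectangle.
Outer circle: ⌀14.5, A = 165.13 cm², y = 7.25 cm, Ī = 2169.911 cm⁴.
Bore (subtracted): ⌀13.9, A = 151.7468 cm², y = 7.25 cm, Ī = 1832.437 cm⁴.
By symmetry the centroid is at mid-height, ȳ = 7.25 cm.
All pieces are centred on the horizontal axis through the centroid, so I = ΣĪ (holes subtracted) = 337.4737 cm⁴.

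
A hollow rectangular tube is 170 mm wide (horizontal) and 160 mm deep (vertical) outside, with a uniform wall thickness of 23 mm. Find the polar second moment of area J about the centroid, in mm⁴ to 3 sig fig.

Split into non-overlapping primitives; take the origin at the lower-left of the bounding box.
Outer rectangle: 170 × 160, A = 27 200 mm², y = 80 mm, Ī = 58 026 667 mm⁴.
Inner void (subtracted): 124 × 114, A = 14 136 mm², y = 80 mm, Ī = 15 309 288 mm⁴.
By symmetry the centroid is at mid-height, ȳ = 80 mm.
All pieces are centred on the centroidal x-axis, so I = ΣĪ (holes subtracted) = 42 717 379 mm⁴.
Repeating about the centroidal y-axis gives I_y = 47 393 739 mm⁴.
Polar second moment: J = I_x + I_y = 90 111 117 mm⁴.

J ≈ 9.01 × 10⁷ mm⁴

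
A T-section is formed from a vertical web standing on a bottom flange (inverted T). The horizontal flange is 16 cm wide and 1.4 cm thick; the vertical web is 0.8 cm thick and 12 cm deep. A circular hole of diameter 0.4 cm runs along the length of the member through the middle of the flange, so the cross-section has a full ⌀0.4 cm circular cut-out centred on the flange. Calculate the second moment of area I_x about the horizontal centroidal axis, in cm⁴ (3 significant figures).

Split into non-overlapping primitives; take the origin at the lower-left of the bounding box.
Flange: 16 × 1.4, A = 22.4 cm², y = 0.7 cm, Ī = 3.6587 cm⁴.
Web: 0.8 × 12, A = 9.6 cm², y = 7.4 cm, Ī = 115.2 cm⁴.
Hole (subtracted): ⌀0.4, A = 0.12566 cm², y = 0.7 cm, Ī = 0.0012566 cm⁴.
Centroid: ȳ = ΣA·y / ΣA = 2.7179 cm.
Transfer each piece to the horizontal centroidal axis using Ī + A·d² with d = y − 2.7179:
  flange: d = -2.0179 cm → contributes +94.872 cm⁴
  web: d = 4.6821 cm → contributes +325.65 cm⁴
  hole: d = -2.0179 cm → contributes −0.51296 cm⁴
Total I = 420.01 cm⁴.

I_x ≈ 420 cm⁴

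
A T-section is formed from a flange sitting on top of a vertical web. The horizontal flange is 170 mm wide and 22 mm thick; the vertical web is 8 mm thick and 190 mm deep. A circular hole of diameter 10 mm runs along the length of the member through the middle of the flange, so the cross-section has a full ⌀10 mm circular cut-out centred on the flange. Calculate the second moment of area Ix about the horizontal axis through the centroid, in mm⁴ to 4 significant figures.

Ix ≈ 1.679 × 10⁷ mm⁴

Split into non-overlapping primitives; take the origin at the lower-left of the bounding box.
Flange: 170 × 22, A = 3 740 mm², y = 201 mm, Ī = 150 847 mm⁴.
Web: 8 × 190, A = 1 520 mm², y = 95 mm, Ī = 4 572 667 mm⁴.
Hole (subtracted): ⌀10, A = 78.5398 mm², y = 201 mm, Ī = 490.874 mm⁴.
Centroid: ȳ = ΣA·y / ΣA = 169.905 mm.
Transfer each piece to the horizontal axis through the centroid using Ī + A·d² with d = y − 169.905:
  flange: d = 31.0955 mm → contributes +3 767 161 mm⁴
  web: d = -74.9045 mm → contributes +13 100 911 mm⁴
  hole: d = 31.0955 mm → contributes −76433.3 mm⁴
Total I = 16 791 638 mm⁴.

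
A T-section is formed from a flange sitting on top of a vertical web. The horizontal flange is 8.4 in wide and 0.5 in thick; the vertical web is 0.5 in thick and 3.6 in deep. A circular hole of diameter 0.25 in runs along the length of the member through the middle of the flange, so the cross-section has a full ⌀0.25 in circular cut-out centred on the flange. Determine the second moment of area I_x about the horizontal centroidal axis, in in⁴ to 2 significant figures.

I_x ≈ 7.3 in⁴

Split into non-overlapping primitives; take the origin at the lower-left of the bounding box.
Flange: 8.4 × 0.5, A = 4.2 in², y = 3.85 in, Ī = 0.0875 in⁴.
Web: 0.5 × 3.6, A = 1.8 in², y = 1.8 in, Ī = 1.944 in⁴.
Hole (subtracted): ⌀0.25, A = 0.04909 in², y = 3.85 in, Ī = 0.0001917 in⁴.
Centroid: ȳ = ΣA·y / ΣA = 3.23 in.
Transfer each piece to the horizontal centroidal axis using Ī + A·d² with d = y − 3.23:
  flange: d = 0.6201 in → contributes +1.702 in⁴
  web: d = -1.43 in → contributes +5.624 in⁴
  hole: d = 0.6201 in → contributes −0.01907 in⁴
Total I = 7.308 in⁴.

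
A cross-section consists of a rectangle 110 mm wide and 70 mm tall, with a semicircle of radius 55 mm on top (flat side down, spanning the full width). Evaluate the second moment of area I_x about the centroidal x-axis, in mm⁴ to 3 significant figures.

I_x ≈ 1.42 × 10⁷ mm⁴

Split into non-overlapping primitives; take the origin at the lower-left of the bounding box.
Rectangular body: 110 × 70, A = 7 700 mm², y = 35 mm, Ī = 3 144 167 mm⁴.
Semicircular cap: semicircle r = 55, A = 4751.7 mm², y = 93.343 mm, Ī = 1 004 345 mm⁴.
Centroid: ȳ = ΣA·y / ΣA = 57.264 mm.
Transfer each piece to the centroidal x-axis using Ī + A·d² with d = y − 57.264:
  rectangular body: d = -22.264 mm → contributes +6 960 974 mm⁴
  semicircular cap: d = 36.079 mm → contributes +7 189 430 mm⁴
Total I = 14 150 404 mm⁴.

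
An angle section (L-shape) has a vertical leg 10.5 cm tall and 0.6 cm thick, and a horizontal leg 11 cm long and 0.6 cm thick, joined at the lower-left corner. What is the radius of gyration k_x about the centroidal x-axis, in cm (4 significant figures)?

k_x ≈ 3.280 cm

Split into non-overlapping primitives; take the origin at the lower-left of the bounding box.
Vertical leg: 0.6 × 10.5, A = 6.3 cm², y = 5.25 cm, Ī = 57.8813 cm⁴.
Horizontal leg (remainder): 10.4 × 0.6, A = 6.24 cm², y = 0.3 cm, Ī = 0.1872 cm⁴.
Centroid: ȳ = ΣA·y / ΣA = 2.78684 cm.
Transfer each piece to the centroidal x-axis using Ī + A·d² with d = y − 2.78684:
  vertical leg: d = 2.46316 cm → contributes +96.1043 cm⁴
  horizontal leg (remainder): d = -2.48684 cm → contributes +38.7778 cm⁴
Total I = 134.882 cm⁴.
Radius of gyration: k = √(I/A) = √(134.882 / 12.54) = 3.27966 cm.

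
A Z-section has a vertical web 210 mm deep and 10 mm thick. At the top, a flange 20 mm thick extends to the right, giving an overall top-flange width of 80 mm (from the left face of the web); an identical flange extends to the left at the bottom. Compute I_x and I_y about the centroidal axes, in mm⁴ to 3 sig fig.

Break the section into simple shapes (no overlaps), measuring from the bottom-left corner of the bounding box.
Web: 10 × 210, A = 2 100 mm², y = 105 mm, Ī = 7 717 500 mm⁴.
Top flange (beyond web): 70 × 20, A = 1 400 mm², y = 200 mm, Ī = 46 667 mm⁴.
Bottom flange (beyond web): 70 × 20, A = 1 400 mm², y = 10 mm, Ī = 46 667 mm⁴.
Centroid: ȳ = ΣA·y / ΣA = 105 mm.
Transfer each piece to the centroidal x-axis using Ī + A·d² with d = y − 105:
  web: d = 0 mm → contributes +7 717 500 mm⁴
  top flange (beyond web): d = 95 mm → contributes +12 681 667 mm⁴
  bottom flange (beyond web): d = -95 mm → contributes +12 681 667 mm⁴
Total I = 33 080 833 mm⁴.
For the y-axis: x̄ = 75 mm.
Repeating about the centroidal y-axis gives I_y = 5 640 833 mm⁴.

I_x ≈ 3.31 × 10⁷ mm⁴, I_y ≈ 5.64 × 10⁶ mm⁴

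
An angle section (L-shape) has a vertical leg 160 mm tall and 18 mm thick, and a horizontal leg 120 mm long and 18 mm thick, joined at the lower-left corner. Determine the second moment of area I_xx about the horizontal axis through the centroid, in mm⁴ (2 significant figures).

Split into non-overlapping primitives; take the origin at the lower-left of the bounding box.
Vertical leg: 18 × 160, A = 2 880 mm², y = 80 mm, Ī = 6 144 000 mm⁴.
Horizontal leg (remainder): 102 × 18, A = 1 836 mm², y = 9 mm, Ī = 49 572 mm⁴.
Centroid: ȳ = ΣA·y / ΣA = 52.36 mm.
Transfer each piece to the horizontal axis through the centroid using Ī + A·d² with d = y − 52.36:
  vertical leg: d = 27.64 mm → contributes +8 344 427 mm⁴
  horizontal leg (remainder): d = -43.36 mm → contributes +3 501 222 mm⁴
Total I = 11 845 649 mm⁴.

I_xx ≈ 1.2 × 10⁷ mm⁴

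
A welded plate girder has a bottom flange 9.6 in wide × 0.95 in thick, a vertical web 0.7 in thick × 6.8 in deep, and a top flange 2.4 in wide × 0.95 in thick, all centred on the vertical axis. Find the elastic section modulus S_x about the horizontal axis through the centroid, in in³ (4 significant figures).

S_x ≈ 24.52 in³

Break the section into simple shapes (no overlaps), measuring from the bottom-left corner of the bounding box.
Bottom plate: 9.6 × 0.95, A = 9.12 in², y = 0.475 in, Ī = 0.6859 in⁴.
Web plate: 0.7 × 6.8, A = 4.76 in², y = 4.35 in, Ī = 18.3419 in⁴.
Top plate: 2.4 × 0.95, A = 2.28 in², y = 8.225 in, Ī = 0.171475 in⁴.
Centroid: ȳ = ΣA·y / ΣA = 2.70984 in.
Transfer each piece to the horizontal axis through the centroid using Ī + A·d² with d = y − 2.70984:
  bottom plate: d = -2.23484 in → contributes +46.2358 in⁴
  web plate: d = 1.64016 in → contributes +31.1469 in⁴
  top plate: d = 5.51516 in → contributes +69.5222 in⁴
Total I = 146.905 in⁴.
Extreme fibre distance c = 5.99016 in; S = I/c = 24.5244 in³.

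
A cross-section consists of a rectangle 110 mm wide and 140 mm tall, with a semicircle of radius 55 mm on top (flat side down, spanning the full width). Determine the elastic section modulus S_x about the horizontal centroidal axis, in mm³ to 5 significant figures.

Split into non-overlapping primitives; take the origin at the lower-left of the bounding box.
Rectangular body: 110 × 140, A = 15 400 mm², y = 70 mm, Ī = 25 153 333 mm⁴.
Semicircular cap: semicircle r = 55, A = 4751.659 mm², y = 163.3427 mm, Ī = 1 004 345 mm⁴.
Centroid: ȳ = ΣA·y / ΣA = 92.00974 mm.
Transfer each piece to the horizontal centroidal axis using Ī + A·d² with d = y − 92.00974:
  rectangular body: d = -22.00974 mm → contributes +32 613 535 mm⁴
  semicircular cap: d = 71.33298 mm → contributes +25 182 660 mm⁴
Total I = 57 796 196 mm⁴.
Extreme fibre distance c = 102.9903 mm; S = I/c = 561181.2 mm³.

S_x ≈ 5.6118 × 10⁵ mm³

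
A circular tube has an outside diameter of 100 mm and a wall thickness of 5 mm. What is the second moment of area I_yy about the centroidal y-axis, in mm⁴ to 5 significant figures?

I_yy ≈ 1.6881 × 10⁶ mm⁴

Break the section into simple shapes (no overlaps), measuring from the bottom-left corner of the bounding box.
Outer circle: ⌀100, A = 7853.982 mm², x = 50 mm, Ī = 4 908 739 mm⁴.
Bore (subtracted): ⌀90, A = 6361.725 mm², x = 50 mm, Ī = 3 220 623 mm⁴.
By symmetry the centroid is at mid-width, x̄ = 50 mm.
All pieces are centred on the centroidal y-axis, so I = ΣĪ (holes subtracted) = 1 688 115 mm⁴.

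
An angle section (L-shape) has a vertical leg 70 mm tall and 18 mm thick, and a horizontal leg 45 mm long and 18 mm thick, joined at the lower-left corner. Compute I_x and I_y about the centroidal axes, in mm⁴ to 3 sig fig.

Decompose the section into non-overlapping parts with the origin at the bottom-left of its bounding rectangle.
Vertical leg: 18 × 70, A = 1 260 mm², y = 35 mm, Ī = 514 500 mm⁴.
Horizontal leg (remainder): 27 × 18, A = 486 mm², y = 9 mm, Ī = 13 122 mm⁴.
Centroid: ȳ = ΣA·y / ΣA = 27.763 mm.
Transfer each piece to the centroidal x-axis using Ī + A·d² with d = y − 27.763:
  vertical leg: d = 7.2371 mm → contributes +580 494 mm⁴
  horizontal leg (remainder): d = -18.763 mm → contributes +184 216 mm⁴
Total I = 764 710 mm⁴.
For the y-axis: x̄ = 15.263 mm.
Repeating about the centroidal y-axis gives I_y = 241 097 mm⁴.

I_x ≈ 7.65 × 10⁵ mm⁴, I_y ≈ 2.41 × 10⁵ mm⁴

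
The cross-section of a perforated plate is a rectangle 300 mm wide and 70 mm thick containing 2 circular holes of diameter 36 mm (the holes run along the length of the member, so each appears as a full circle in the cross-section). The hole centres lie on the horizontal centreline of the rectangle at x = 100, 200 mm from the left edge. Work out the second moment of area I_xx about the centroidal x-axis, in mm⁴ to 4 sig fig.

Treat the section as a set of non-overlapping primitives; coordinates are from the bounding-box lower-left.
Plate: 300 × 70, A = 21 000 mm², y = 35 mm, Ī = 8 575 000 mm⁴.
Hole 1 (subtracted): ⌀36, A = 1017.88 mm², y = 35 mm, Ī = 82 448 mm⁴.
Hole 2 (subtracted): ⌀36, A = 1017.88 mm², y = 35 mm, Ī = 82 448 mm⁴.
By symmetry the centroid is at mid-height, ȳ = 35 mm.
All pieces are centred on the centroidal x-axis, so I = ΣĪ (holes subtracted) = 8 410 104 mm⁴.

I_xx ≈ 8.410 × 10⁶ mm⁴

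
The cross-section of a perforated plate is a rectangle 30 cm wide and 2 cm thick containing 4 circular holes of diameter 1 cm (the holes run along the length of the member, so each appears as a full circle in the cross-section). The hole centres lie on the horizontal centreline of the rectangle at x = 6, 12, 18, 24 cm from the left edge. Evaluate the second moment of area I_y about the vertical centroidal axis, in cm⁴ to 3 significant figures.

I_y ≈ 4360 cm⁴

Split into non-overlapping primitives; take the origin at the lower-left of the bounding box.
Plate: 30 × 2, A = 60 cm², x = 15 cm, Ī = 4 500 cm⁴.
Hole 1 (subtracted): ⌀1, A = 0.7854 cm², x = 6 cm, Ī = 0.049087 cm⁴.
Hole 2 (subtracted): ⌀1, A = 0.7854 cm², x = 12 cm, Ī = 0.049087 cm⁴.
Hole 3 (subtracted): ⌀1, A = 0.7854 cm², x = 18 cm, Ī = 0.049087 cm⁴.
Hole 4 (subtracted): ⌀1, A = 0.7854 cm², x = 24 cm, Ī = 0.049087 cm⁴.
By symmetry the centroid is at mid-width, x̄ = 15 cm.
Transfer each piece to the vertical centroidal axis using Ī + A·d² with d = x − 15:
  plate: d = 0 cm → contributes +4 500 cm⁴
  hole 1: d = -9 cm → contributes −63.666 cm⁴
  hole 2: d = -3 cm → contributes −7.1177 cm⁴
  hole 3: d = 3 cm → contributes −7.1177 cm⁴
  hole 4: d = 9 cm → contributes −63.666 cm⁴
Total I = 4358.4 cm⁴.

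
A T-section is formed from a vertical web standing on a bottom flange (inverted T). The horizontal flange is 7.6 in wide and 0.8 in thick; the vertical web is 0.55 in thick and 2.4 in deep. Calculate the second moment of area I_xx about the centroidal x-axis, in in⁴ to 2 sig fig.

I_xx ≈ 3.7 in⁴

Decompose the section into non-overlapping parts with the origin at the bottom-left of its bounding rectangle.
Flange: 7.6 × 0.8, A = 6.08 in², y = 0.4 in, Ī = 0.3243 in⁴.
Web: 0.55 × 2.4, A = 1.32 in², y = 2 in, Ī = 0.6336 in⁴.
Centroid: ȳ = ΣA·y / ΣA = 0.6854 in.
Transfer each piece to the centroidal x-axis using Ī + A·d² with d = y − 0.6854:
  flange: d = -0.2854 in → contributes +0.8195 in⁴
  web: d = 1.315 in → contributes +2.915 in⁴
Total I = 3.734 in⁴.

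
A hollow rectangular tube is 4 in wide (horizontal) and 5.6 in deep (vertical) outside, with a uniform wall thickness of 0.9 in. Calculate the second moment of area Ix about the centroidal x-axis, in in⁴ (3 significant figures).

Ix ≈ 48.5 in⁴

Break the section into simple shapes (no overlaps), measuring from the bottom-left corner of the bounding box.
Outer rectangle: 4 × 5.6, A = 22.4 in², y = 2.8 in, Ī = 58.539 in⁴.
Inner void (subtracted): 2.2 × 3.8, A = 8.36 in², y = 2.8 in, Ī = 10.06 in⁴.
By symmetry the centroid is at mid-height, ȳ = 2.8 in.
All pieces are centred on the centroidal x-axis, so I = ΣĪ (holes subtracted) = 48.479 in⁴.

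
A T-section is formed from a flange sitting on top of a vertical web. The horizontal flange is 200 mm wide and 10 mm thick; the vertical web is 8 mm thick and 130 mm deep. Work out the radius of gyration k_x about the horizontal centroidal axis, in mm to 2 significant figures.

k_x ≈ 40 mm

Decompose the section into non-overlapping parts with the origin at the bottom-left of its bounding rectangle.
Flange: 200 × 10, A = 2 000 mm², y = 135 mm, Ī = 16 667 mm⁴.
Web: 8 × 130, A = 1 040 mm², y = 65 mm, Ī = 1 464 667 mm⁴.
Centroid: ȳ = ΣA·y / ΣA = 111.1 mm.
Transfer each piece to the horizontal centroidal axis using Ī + A·d² with d = y − 111.1:
  flange: d = 23.95 mm → contributes +1 163 620 mm⁴
  web: d = -46.05 mm → contributes +3 670 345 mm⁴
Total I = 4 833 965 mm⁴.
Radius of gyration: k = √(I/A) = √(4 833 965 / 3 040) = 39.88 mm.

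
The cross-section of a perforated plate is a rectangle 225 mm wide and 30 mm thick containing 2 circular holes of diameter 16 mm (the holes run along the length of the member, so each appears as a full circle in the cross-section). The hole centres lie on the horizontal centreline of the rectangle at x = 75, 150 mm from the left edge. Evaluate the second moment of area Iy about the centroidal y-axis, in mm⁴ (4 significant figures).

Split into non-overlapping primitives; take the origin at the lower-left of the bounding box.
Plate: 225 × 30, A = 6 750 mm², x = 112.5 mm, Ī = 28 476 563 mm⁴.
Hole 1 (subtracted): ⌀16, A = 201.062 mm², x = 75 mm, Ī = 3216.99 mm⁴.
Hole 2 (subtracted): ⌀16, A = 201.062 mm², x = 150 mm, Ī = 3216.99 mm⁴.
By symmetry the centroid is at mid-width, x̄ = 112.5 mm.
Transfer each piece to the centroidal y-axis using Ī + A·d² with d = x − 112.5:
  plate: d = 0 mm → contributes +28 476 563 mm⁴
  hole 1: d = -37.5 mm → contributes −285 960 mm⁴
  hole 2: d = 37.5 mm → contributes −285 960 mm⁴
Total I = 27 904 642 mm⁴.

Iy ≈ 2.790 × 10⁷ mm⁴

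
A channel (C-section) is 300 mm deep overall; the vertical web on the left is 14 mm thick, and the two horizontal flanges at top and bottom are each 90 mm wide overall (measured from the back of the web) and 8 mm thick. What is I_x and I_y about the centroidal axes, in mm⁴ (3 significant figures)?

I_x ≈ 5.74 × 10⁷ mm⁴, I_y ≈ 2.56 × 10⁶ mm⁴

Decompose the section into non-overlapping parts with the origin at the bottom-left of its bounding rectangle.
Web: 14 × 300, A = 4 200 mm², y = 150 mm, Ī = 31 500 000 mm⁴.
Top flange (beyond web): 76 × 8, A = 608 mm², y = 296 mm, Ī = 3242.7 mm⁴.
Bottom flange (beyond web): 76 × 8, A = 608 mm², y = 4 mm, Ī = 3242.7 mm⁴.
By symmetry the centroid is at mid-height, ȳ = 150 mm.
Transfer each piece to the centroidal x-axis using Ī + A·d² with d = y − 150:
  web: d = 0 mm → contributes +31 500 000 mm⁴
  top flange (beyond web): d = 146 mm → contributes +12 963 371 mm⁴
  bottom flange (beyond web): d = -146 mm → contributes +12 963 371 mm⁴
Total I = 57 426 741 mm⁴.
For the y-axis: x̄ = 17.103 mm.
Repeating about the centroidal y-axis gives I_y = 2 563 443 mm⁴.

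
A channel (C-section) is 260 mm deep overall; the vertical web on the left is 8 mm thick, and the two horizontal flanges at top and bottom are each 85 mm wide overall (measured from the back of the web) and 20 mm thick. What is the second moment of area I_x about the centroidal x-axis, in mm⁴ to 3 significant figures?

I_x ≈ 5.62 × 10⁷ mm⁴

Decompose the section into non-overlapping parts with the origin at the bottom-left of its bounding rectangle.
Web: 8 × 260, A = 2 080 mm², y = 130 mm, Ī = 11 717 333 mm⁴.
Top flange (beyond web): 77 × 20, A = 1 540 mm², y = 250 mm, Ī = 51 333 mm⁴.
Bottom flange (beyond web): 77 × 20, A = 1 540 mm², y = 10 mm, Ī = 51 333 mm⁴.
By symmetry the centroid is at mid-height, ȳ = 130 mm.
Transfer each piece to the centroidal x-axis using Ī + A·d² with d = y − 130:
  web: d = 0 mm → contributes +11 717 333 mm⁴
  top flange (beyond web): d = 120 mm → contributes +22 227 333 mm⁴
  bottom flange (beyond web): d = -120 mm → contributes +22 227 333 mm⁴
Total I = 56 172 000 mm⁴.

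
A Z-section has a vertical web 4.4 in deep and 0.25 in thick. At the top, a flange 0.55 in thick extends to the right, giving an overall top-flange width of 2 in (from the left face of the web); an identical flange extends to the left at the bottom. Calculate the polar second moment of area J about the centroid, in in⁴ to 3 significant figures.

J ≈ 11.4 in⁴

Decompose the section into non-overlapping parts with the origin at the bottom-left of its bounding rectangle.
Web: 0.25 × 4.4, A = 1.1 in², y = 2.2 in, Ī = 1.7747 in⁴.
Top flange (beyond web): 1.75 × 0.55, A = 0.9625 in², y = 4.125 in, Ī = 0.024263 in⁴.
Bottom flange (beyond web): 1.75 × 0.55, A = 0.9625 in², y = 0.275 in, Ī = 0.024263 in⁴.
Centroid: ȳ = ΣA·y / ΣA = 2.2 in.
Transfer each piece to the centroidal x-axis using Ī + A·d² with d = y − 2.2:
  web: d = 0 in → contributes +1.7747 in⁴
  top flange (beyond web): d = 1.925 in → contributes +3.5909 in⁴
  bottom flange (beyond web): d = -1.925 in → contributes +3.5909 in⁴
Total I = 8.9565 in⁴.
For the y-axis: x̄ = 1.875 in.
Repeating about the centroidal y-axis gives I_y = 2.422 in⁴.
Polar second moment: J = I_x + I_y = 11.379 in⁴.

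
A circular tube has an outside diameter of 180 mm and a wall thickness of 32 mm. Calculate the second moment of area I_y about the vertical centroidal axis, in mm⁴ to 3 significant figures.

I_y ≈ 4.26 × 10⁷ mm⁴

Treat the section as a set of non-overlapping primitives; coordinates are from the bounding-box lower-left.
Outer circle: ⌀180, A = 25 447 mm², x = 90 mm, Ī = 51 529 974 mm⁴.
Bore (subtracted): ⌀116, A = 10 568 mm², x = 90 mm, Ī = 8 887 955 mm⁴.
By symmetry the centroid is at mid-width, x̄ = 90 mm.
All pieces are centred on the vertical centroidal axis, so I = ΣĪ (holes subtracted) = 42 642 018 mm⁴.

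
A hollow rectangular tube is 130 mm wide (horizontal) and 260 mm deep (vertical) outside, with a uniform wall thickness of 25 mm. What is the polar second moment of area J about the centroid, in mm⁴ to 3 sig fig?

Break the section into simple shapes (no overlaps), measuring from the bottom-left corner of the bounding box.
Outer rectangle: 130 × 260, A = 33 800 mm², y = 130 mm, Ī = 190 406 667 mm⁴.
Inner void (subtracted): 80 × 210, A = 16 800 mm², y = 130 mm, Ī = 61 740 000 mm⁴.
By symmetry the centroid is at mid-height, ȳ = 130 mm.
All pieces are centred on the centroidal x-axis, so I = ΣĪ (holes subtracted) = 128 666 667 mm⁴.
Repeating about the centroidal y-axis gives I_y = 38 641 667 mm⁴.
Polar second moment: J = I_x + I_y = 167 308 333 mm⁴.

J ≈ 1.67 × 10⁸ mm⁴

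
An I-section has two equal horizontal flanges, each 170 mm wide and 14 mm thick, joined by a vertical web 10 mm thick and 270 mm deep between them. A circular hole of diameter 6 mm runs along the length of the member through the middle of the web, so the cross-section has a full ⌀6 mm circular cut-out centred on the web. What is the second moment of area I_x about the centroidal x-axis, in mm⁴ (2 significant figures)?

Decompose the section into non-overlapping parts with the origin at the bottom-left of its bounding rectangle.
Bottom flange: 170 × 14, A = 2 380 mm², y = 7 mm, Ī = 38 873 mm⁴.
Web: 10 × 270, A = 2 700 mm², y = 149 mm, Ī = 16 402 500 mm⁴.
Top flange: 170 × 14, A = 2 380 mm², y = 291 mm, Ī = 38 873 mm⁴.
Hole (subtracted): ⌀6, A = 28.27 mm², y = 149 mm, Ī = 63.62 mm⁴.
By symmetry the centroid is at mid-height, ȳ = 149 mm.
Transfer each piece to the centroidal x-axis using Ī + A·d² with d = y − 149:
  bottom flange: d = -142 mm → contributes +48 029 193 mm⁴
  web: d = 0 mm → contributes +16 402 500 mm⁴
  top flange: d = 142 mm → contributes +48 029 193 mm⁴
  hole: d = 0 mm → contributes −63.62 mm⁴
Total I = 112 460 823 mm⁴.

I_x ≈ 1.1 × 10⁸ mm⁴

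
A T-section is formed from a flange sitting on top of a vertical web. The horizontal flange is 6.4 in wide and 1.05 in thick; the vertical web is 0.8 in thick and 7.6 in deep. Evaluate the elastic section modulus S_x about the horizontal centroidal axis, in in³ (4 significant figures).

S_x ≈ 14.76 in³

Split into non-overlapping primitives; take the origin at the lower-left of the bounding box.
Flange: 6.4 × 1.05, A = 6.72 in², y = 8.125 in, Ī = 0.6174 in⁴.
Web: 0.8 × 7.6, A = 6.08 in², y = 3.8 in, Ī = 29.2651 in⁴.
Centroid: ȳ = ΣA·y / ΣA = 6.07063 in.
Transfer each piece to the horizontal centroidal axis using Ī + A·d² with d = y − 6.07063:
  flange: d = 2.05438 in → contributes +28.9789 in⁴
  web: d = -2.27063 in → contributes +60.612 in⁴
Total I = 89.5908 in⁴.
Extreme fibre distance c = 6.07063 in; S = I/c = 14.7581 in³.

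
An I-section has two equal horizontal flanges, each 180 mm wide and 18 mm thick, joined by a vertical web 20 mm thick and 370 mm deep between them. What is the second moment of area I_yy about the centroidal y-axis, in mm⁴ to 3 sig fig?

Decompose the section into non-overlapping parts with the origin at the bottom-left of its bounding rectangle.
Bottom flange: 180 × 18, A = 3 240 mm², x = 90 mm, Ī = 8 748 000 mm⁴.
Web: 20 × 370, A = 7 400 mm², x = 90 mm, Ī = 246 667 mm⁴.
Top flange: 180 × 18, A = 3 240 mm², x = 90 mm, Ī = 8 748 000 mm⁴.
By symmetry the centroid is at mid-width, x̄ = 90 mm.
All pieces are centred on the centroidal y-axis, so I = ΣĪ = 17 742 667 mm⁴.

I_yy ≈ 1.77 × 10⁷ mm⁴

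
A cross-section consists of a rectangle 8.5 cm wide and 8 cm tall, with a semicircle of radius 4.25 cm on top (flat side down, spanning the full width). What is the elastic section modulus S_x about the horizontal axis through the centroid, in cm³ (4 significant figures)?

S_x ≈ 164.0 cm³

Break the section into simple shapes (no overlaps), measuring from the bottom-left corner of the bounding box.
Rectangular body: 8.5 × 8, A = 68 cm², y = 4 cm, Ī = 362.667 cm⁴.
Semicircular cap: semicircle r = 4.25, A = 28.3725 cm², y = 9.80376 cm, Ī = 35.8086 cm⁴.
Centroid: ȳ = ΣA·y / ΣA = 5.70865 cm.
Transfer each piece to the horizontal axis through the centroid using Ī + A·d² with d = y − 5.70865:
  rectangular body: d = -1.70865 cm → contributes +561.192 cm⁴
  semicircular cap: d = 4.0951 cm → contributes +511.612 cm⁴
Total I = 1072.8 cm⁴.
Extreme fibre distance c = 6.54135 cm; S = I/c = 164.004 cm³.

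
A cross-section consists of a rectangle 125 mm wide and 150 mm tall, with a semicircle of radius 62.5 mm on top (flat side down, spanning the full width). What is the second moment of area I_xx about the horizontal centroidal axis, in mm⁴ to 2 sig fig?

Break the section into simple shapes (no overlaps), measuring from the bottom-left corner of the bounding box.
Rectangular body: 125 × 150, A = 18 750 mm², y = 75 mm, Ī = 35 156 250 mm⁴.
Semicircular cap: semicircle r = 62.5, A = 6 136 mm², y = 176.5 mm, Ī = 1 674 758 mm⁴.
Centroid: ȳ = ΣA·y / ΣA = 100 mm.
Transfer each piece to the horizontal centroidal axis using Ī + A·d² with d = y − 100:
  rectangular body: d = -25.03 mm → contributes +46 905 405 mm⁴
  semicircular cap: d = 76.49 mm → contributes +37 577 531 mm⁴
Total I = 84 482 936 mm⁴.

I_xx ≈ 8.4 × 10⁷ mm⁴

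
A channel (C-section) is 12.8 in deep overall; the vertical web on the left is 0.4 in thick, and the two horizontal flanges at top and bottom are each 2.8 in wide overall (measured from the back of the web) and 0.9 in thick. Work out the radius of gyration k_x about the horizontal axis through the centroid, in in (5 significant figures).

Split into non-overlapping primitives; take the origin at the lower-left of the bounding box.
Web: 0.4 × 12.8, A = 5.12 in², y = 6.4 in, Ī = 69.90507 in⁴.
Top flange (beyond web): 2.4 × 0.9, A = 2.16 in², y = 12.35 in, Ī = 0.1458 in⁴.
Bottom flange (beyond web): 2.4 × 0.9, A = 2.16 in², y = 0.45 in, Ī = 0.1458 in⁴.
By symmetry the centroid is at mid-height, ȳ = 6.4 in.
Transfer each piece to the horizontal axis through the centroid using Ī + A·d² with d = y − 6.4:
  web: d = 0 in → contributes +69.90507 in⁴
  top flange (beyond web): d = 5.95 in → contributes +76.6152 in⁴
  bottom flange (beyond web): d = -5.95 in → contributes +76.6152 in⁴
Total I = 223.1355 in⁴.
Radius of gyration: k = √(I/A) = √(223.1355 / 9.44) = 4.861814 in.

k_x ≈ 4.8618 in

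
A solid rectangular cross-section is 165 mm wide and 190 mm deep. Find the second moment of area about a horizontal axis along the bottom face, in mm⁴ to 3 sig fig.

I_base ≈ 3.77 × 10⁸ mm⁴

The section: 165 × 190, A = 31 350 mm², y = 95 mm, Ī = 94 311 250 mm⁴.
Transfer it to a horizontal axis along the bottom face using Ī + A·d² with d = y − 0:
  the section: d = 95 mm → contributes +377 245 000 mm⁴
Total I = 377 245 000 mm⁴.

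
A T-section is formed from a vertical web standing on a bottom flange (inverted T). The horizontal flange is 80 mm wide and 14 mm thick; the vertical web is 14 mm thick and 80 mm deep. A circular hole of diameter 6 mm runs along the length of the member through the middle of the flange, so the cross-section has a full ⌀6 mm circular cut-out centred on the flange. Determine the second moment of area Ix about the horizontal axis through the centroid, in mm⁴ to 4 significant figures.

Break the section into simple shapes (no overlaps), measuring from the bottom-left corner of the bounding box.
Flange: 80 × 14, A = 1 120 mm², y = 7 mm, Ī = 18293.3 mm⁴.
Web: 14 × 80, A = 1 120 mm², y = 54 mm, Ī = 597 333 mm⁴.
Hole (subtracted): ⌀6, A = 28.2743 mm², y = 7 mm, Ī = 63.6173 mm⁴.
Centroid: ȳ = ΣA·y / ΣA = 30.8004 mm.
Transfer each piece to the horizontal axis through the centroid using Ī + A·d² with d = y − 30.8004:
  flange: d = -23.8004 mm → contributes +652 729 mm⁴
  web: d = 23.1996 mm → contributes +1 200 140 mm⁴
  hole: d = -23.8004 mm → contributes −16079.9 mm⁴
Total I = 1 836 789 mm⁴.

Ix ≈ 1.837 × 10⁶ mm⁴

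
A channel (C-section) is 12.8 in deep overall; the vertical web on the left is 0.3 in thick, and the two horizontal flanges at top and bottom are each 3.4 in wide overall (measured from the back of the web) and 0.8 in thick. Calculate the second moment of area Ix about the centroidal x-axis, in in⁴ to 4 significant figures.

Ix ≈ 231.3 in⁴

Split into non-overlapping primitives; take the origin at the lower-left of the bounding box.
Web: 0.3 × 12.8, A = 3.84 in², y = 6.4 in, Ī = 52.4288 in⁴.
Top flange (beyond web): 3.1 × 0.8, A = 2.48 in², y = 12.4 in, Ī = 0.132267 in⁴.
Bottom flange (beyond web): 3.1 × 0.8, A = 2.48 in², y = 0.4 in, Ī = 0.132267 in⁴.
By symmetry the centroid is at mid-height, ȳ = 6.4 in.
Transfer each piece to the centroidal x-axis using Ī + A·d² with d = y − 6.4:
  web: d = 0 in → contributes +52.4288 in⁴
  top flange (beyond web): d = 6 in → contributes +89.4123 in⁴
  bottom flange (beyond web): d = -6 in → contributes +89.4123 in⁴
Total I = 231.253 in⁴.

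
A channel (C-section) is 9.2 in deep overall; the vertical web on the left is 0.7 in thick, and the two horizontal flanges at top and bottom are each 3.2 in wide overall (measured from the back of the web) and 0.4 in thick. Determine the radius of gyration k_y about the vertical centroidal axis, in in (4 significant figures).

Decompose the section into non-overlapping parts with the origin at the bottom-left of its bounding rectangle.
Web: 0.7 × 9.2, A = 6.44 in², x = 0.35 in, Ī = 0.262967 in⁴.
Top flange (beyond web): 2.5 × 0.4, A = 1 in², x = 1.95 in, Ī = 0.520833 in⁴.
Bottom flange (beyond web): 2.5 × 0.4, A = 1 in², x = 1.95 in, Ī = 0.520833 in⁴.
Centroid: x̄ = ΣA·x / ΣA = 0.729147 in.
Transfer each piece to the vertical centroidal axis using Ī + A·d² with d = x − 0.729147:
  web: d = -0.379147 in → contributes +1.18873 in⁴
  top flange (beyond web): d = 1.22085 in → contributes +2.01132 in⁴
  bottom flange (beyond web): d = 1.22085 in → contributes +2.01132 in⁴
Total I = 5.21136 in⁴.
Radius of gyration: k = √(I/A) = √(5.21136 / 8.44) = 0.785786 in.

k_y ≈ 0.7858 in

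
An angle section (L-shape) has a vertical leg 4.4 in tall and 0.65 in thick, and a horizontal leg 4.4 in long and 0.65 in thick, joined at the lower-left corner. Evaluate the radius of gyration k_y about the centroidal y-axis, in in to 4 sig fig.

k_y ≈ 1.327 in

Split into non-overlapping primitives; take the origin at the lower-left of the bounding box.
Vertical leg: 0.65 × 4.4, A = 2.86 in², x = 0.325 in, Ī = 0.100696 in⁴.
Horizontal leg (remainder): 3.75 × 0.65, A = 2.4375 in², x = 2.525 in, Ī = 2.85645 in⁴.
Centroid: x̄ = ΣA·x / ΣA = 1.33727 in.
Transfer each piece to the centroidal y-axis using Ī + A·d² with d = x − 1.33727:
  vertical leg: d = -1.01227 in → contributes +3.03131 in⁴
  horizontal leg (remainder): d = 1.18773 in → contributes +6.29503 in⁴
Total I = 9.32634 in⁴.
Radius of gyration: k = √(I/A) = √(9.32634 / 5.2975) = 1.32685 in.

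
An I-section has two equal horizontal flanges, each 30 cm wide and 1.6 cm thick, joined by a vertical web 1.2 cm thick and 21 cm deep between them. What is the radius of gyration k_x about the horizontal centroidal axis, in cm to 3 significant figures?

k_x ≈ 10.4 cm

Break the section into simple shapes (no overlaps), measuring from the bottom-left corner of the bounding box.
Bottom flange: 30 × 1.6, A = 48 cm², y = 0.8 cm, Ī = 10.24 cm⁴.
Web: 1.2 × 21, A = 25.2 cm², y = 12.1 cm, Ī = 926.1 cm⁴.
Top flange: 30 × 1.6, A = 48 cm², y = 23.4 cm, Ī = 10.24 cm⁴.
By symmetry the centroid is at mid-height, ȳ = 12.1 cm.
Transfer each piece to the horizontal centroidal axis using Ī + A·d² with d = y − 12.1:
  bottom flange: d = -11.3 cm → contributes +6139.4 cm⁴
  web: d = 0 cm → contributes +926.1 cm⁴
  top flange: d = 11.3 cm → contributes +6139.4 cm⁴
Total I = 13 205 cm⁴.
Radius of gyration: k = √(I/A) = √(13 205 / 121.2) = 10.438 cm.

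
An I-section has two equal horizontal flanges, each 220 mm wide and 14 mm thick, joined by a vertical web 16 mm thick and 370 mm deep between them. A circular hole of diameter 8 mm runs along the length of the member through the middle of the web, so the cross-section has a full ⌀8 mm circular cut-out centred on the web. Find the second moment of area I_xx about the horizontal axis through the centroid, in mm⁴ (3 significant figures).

Treat the section as a set of non-overlapping primitives; coordinates are from the bounding-box lower-left.
Bottom flange: 220 × 14, A = 3 080 mm², y = 7 mm, Ī = 50 307 mm⁴.
Web: 16 × 370, A = 5 920 mm², y = 199 mm, Ī = 67 537 333 mm⁴.
Top flange: 220 × 14, A = 3 080 mm², y = 391 mm, Ī = 50 307 mm⁴.
Hole (subtracted): ⌀8, A = 50.265 mm², y = 199 mm, Ī = 201.06 mm⁴.
By symmetry the centroid is at mid-height, ȳ = 199 mm.
Transfer each piece to the horizontal axis through the centroid using Ī + A·d² with d = y − 199:
  bottom flange: d = -192 mm → contributes +113 591 427 mm⁴
  web: d = 0 mm → contributes +67 537 333 mm⁴
  top flange: d = 192 mm → contributes +113 591 427 mm⁴
  hole: d = 0 mm → contributes −201.06 mm⁴
Total I = 294 719 986 mm⁴.

I_xx ≈ 2.95 × 10⁸ mm⁴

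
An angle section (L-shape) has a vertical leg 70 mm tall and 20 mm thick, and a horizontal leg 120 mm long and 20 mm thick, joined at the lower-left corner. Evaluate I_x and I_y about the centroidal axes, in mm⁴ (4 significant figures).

Break the section into simple shapes (no overlaps), measuring from the bottom-left corner of the bounding box.
Vertical leg: 20 × 70, A = 1 400 mm², y = 35 mm, Ī = 571 667 mm⁴.
Horizontal leg (remainder): 100 × 20, A = 2 000 mm², y = 10 mm, Ī = 66666.7 mm⁴.
Centroid: ȳ = ΣA·y / ΣA = 20.2941 mm.
Transfer each piece to the centroidal x-axis using Ī + A·d² with d = y − 20.2941:
  vertical leg: d = 14.7059 mm → contributes +874 435 mm⁴
  horizontal leg (remainder): d = -10.2941 mm → contributes +278 604 mm⁴
Total I = 1 153 039 mm⁴.
For the y-axis: x̄ = 45.2941 mm.
Repeating about the centroidal y-axis gives I_y = 4 678 039 mm⁴.

I_x ≈ 1.153 × 10⁶ mm⁴, I_y ≈ 4.678 × 10⁶ mm⁴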